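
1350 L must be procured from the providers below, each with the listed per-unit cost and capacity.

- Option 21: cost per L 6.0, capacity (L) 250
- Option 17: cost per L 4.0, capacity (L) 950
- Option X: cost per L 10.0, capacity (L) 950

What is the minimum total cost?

6800

Cheapest first:
Option 17 (4.0): use full 950 — 400 L to go.
Take 250 from Option 21 at 6.0 — need 150 more.
Option X at 10.0: take 150 of its 950 — requirement met.
Cost = 950×4.0 + 250×6.0 + 150×10.0 = 6800.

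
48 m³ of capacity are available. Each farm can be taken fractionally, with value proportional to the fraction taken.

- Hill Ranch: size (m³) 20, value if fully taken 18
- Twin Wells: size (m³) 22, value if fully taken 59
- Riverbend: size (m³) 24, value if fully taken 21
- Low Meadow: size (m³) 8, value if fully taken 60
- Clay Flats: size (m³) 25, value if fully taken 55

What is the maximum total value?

Best value per unit of size first: Low Meadow 60/8≈7.5, Twin Wells 59/22≈2.68, Clay Flats 55/25≈2.2, Hill Ranch 18/20≈0.9, Riverbend 21/24≈0.875.
Low Meadow: take in full, 8 m³ for value 60 → 40 left.
All 22 m³ of Twin Wells fit (value 59) → 18 remain.
Only 18 m³ remain; take 18/25 of Clay Flats for value 55×18/25 = 39.6.
Total value = 158.6.

158.6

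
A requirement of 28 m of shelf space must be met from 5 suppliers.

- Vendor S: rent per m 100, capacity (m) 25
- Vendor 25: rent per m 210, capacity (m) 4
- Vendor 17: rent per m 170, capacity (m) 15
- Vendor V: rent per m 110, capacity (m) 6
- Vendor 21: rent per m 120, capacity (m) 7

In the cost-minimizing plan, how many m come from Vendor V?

3

Use suppliers in increasing cost order.
Vendor S (100): use full 25 → 3 m to go.
Vendor V (110): take the remaining 3 → done.
Vendor 21, Vendor 17, Vendor 25: unused.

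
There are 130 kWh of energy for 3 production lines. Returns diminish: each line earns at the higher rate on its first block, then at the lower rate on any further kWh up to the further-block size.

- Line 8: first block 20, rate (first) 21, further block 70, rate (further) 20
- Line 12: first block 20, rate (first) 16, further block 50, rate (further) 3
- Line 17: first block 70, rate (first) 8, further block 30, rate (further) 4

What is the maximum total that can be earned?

2300

Rank every tier by rate: Line 8/T1 21 > Line 8/T2 20 > Line 12/T1 16 > Line 17/T1 8 > Line 17/T2 4 > Line 12/T2 3.
Fill Line 8 T1 block (20 at 21) ; 110 left.
Line 8/T2 (20): +70 ; 40 left.
Line 12 T1 at 16: fill all 20 ; 20 left.
Line 17 T1 at 8: only 20 left, fill 20.
Total = 21×20 + 20×70 + 16×20 + 8×20 = 2300.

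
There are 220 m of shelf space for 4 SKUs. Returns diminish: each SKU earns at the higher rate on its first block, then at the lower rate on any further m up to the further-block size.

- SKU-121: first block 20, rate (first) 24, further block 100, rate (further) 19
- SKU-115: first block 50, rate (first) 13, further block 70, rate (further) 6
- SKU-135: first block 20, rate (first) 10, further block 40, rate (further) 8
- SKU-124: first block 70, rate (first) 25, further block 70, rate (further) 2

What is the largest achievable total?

4520

Treat each block as its own option and order by rate: SKU-124/first 25 > SKU-121/first 24 > SKU-121/second 19 > SKU-115/first 13 > SKU-135/first 10 > SKU-135/second 8 > SKU-115/second 6 > SKU-124/second 2.
Fill SKU-124 first block (70 at 25) ; 150 left.
Fill SKU-121 first block (20 at 24) ; 130 left.
SKU-121/second (19): +100 ; 30 left.
SKU-115/first: +30 of 50 at 13; pool empty.
Total = 25×70 + 24×20 + 19×100 + 13×30 = 4520.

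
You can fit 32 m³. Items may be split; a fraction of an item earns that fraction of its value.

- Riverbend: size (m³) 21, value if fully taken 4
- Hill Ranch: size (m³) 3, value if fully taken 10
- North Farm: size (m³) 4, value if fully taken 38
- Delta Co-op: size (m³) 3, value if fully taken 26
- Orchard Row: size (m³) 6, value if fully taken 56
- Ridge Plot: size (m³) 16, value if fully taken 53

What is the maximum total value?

Best value per unit of size first: North Farm 38/4≈9.5, Orchard Row 56/6≈9.33, Delta Co-op 26/3≈8.67, Hill Ranch 10/3≈3.33, Ridge Plot 53/16≈3.31, Riverbend 4/21≈0.19.
Take all of North Farm (4 m³, value 38) — 28 m³ left.
All 6 m³ of Orchard Row fit (value 56) — 22 remain.
Delta Co-op: take in full, 3 m³ for value 26 — 19 left.
Take all of Hill Ranch (3 m³, value 10) — 16 m³ left.
Ridge Plot: take in full, 16 m³ for value 53 — 0 left.
Total value = 183.

183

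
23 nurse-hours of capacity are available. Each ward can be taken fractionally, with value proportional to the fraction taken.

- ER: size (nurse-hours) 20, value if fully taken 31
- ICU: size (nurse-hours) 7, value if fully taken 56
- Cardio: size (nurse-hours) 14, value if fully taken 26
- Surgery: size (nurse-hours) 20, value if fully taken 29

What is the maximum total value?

85.1

Best value per unit of size first: ICU 56/7≈8, Cardio 26/14≈1.86, ER 31/20≈1.55, Surgery 29/20≈1.45.
Take all of ICU (7 nurse-hours, value 56) ; 16 nurse-hours left.
Take all of Cardio (14 nurse-hours, value 26) ; 2 nurse-hours left.
Only 2 nurse-hours remain; take 2/20 of ER for value 31×2/20 = 3.1.
Total value = 85.1.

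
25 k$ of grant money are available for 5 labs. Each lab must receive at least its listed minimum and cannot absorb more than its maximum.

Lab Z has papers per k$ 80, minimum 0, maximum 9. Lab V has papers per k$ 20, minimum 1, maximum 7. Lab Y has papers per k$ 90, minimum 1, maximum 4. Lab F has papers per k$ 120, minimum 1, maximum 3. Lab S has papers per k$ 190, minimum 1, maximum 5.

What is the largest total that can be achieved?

2470

Meeting every minimum uses 0+1+1+1+1 = 4 k$, leaving 21.
Rank by papers per k$: Lab S 190 > Lab F 120 > Lab Y 90 > Lab Z 80 > Lab V 20.
Lab S: +4 to 5 (cap) ; 17 left.
Lab F takes 2 more to reach its cap of 3 ; 15 left.
Lab Y takes 3 more to reach its cap of 4 ; 12 left.
Lab Z: +9 to 9 (cap) ; 3 left.
Lab V has room for 6 more but only 3 remain, so it gets 4.
Total = 80×9 + 20×4 + 90×4 + 120×3 + 190×5 = 2470.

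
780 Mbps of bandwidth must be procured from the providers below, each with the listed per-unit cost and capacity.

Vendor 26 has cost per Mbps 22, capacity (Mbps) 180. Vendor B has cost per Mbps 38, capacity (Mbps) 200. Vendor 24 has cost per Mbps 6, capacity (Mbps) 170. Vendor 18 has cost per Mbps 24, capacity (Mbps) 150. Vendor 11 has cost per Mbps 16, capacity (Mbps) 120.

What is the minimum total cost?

Use providers in increasing cost order.
Take 170 from Vendor 24 at 6 ; need 610 more.
Vendor 11 (16): use full 120 ; 490 Mbps to go.
Take 180 from Vendor 26 at 22 ; need 310 more.
Vendor 18 at 24: take all 150 Mbps ; 160 still needed.
Vendor B at 38: take 160 of its 200 ; requirement met.
Cost = 170×6 + 120×16 + 180×22 + 150×24 + 160×38 = 16580.

16580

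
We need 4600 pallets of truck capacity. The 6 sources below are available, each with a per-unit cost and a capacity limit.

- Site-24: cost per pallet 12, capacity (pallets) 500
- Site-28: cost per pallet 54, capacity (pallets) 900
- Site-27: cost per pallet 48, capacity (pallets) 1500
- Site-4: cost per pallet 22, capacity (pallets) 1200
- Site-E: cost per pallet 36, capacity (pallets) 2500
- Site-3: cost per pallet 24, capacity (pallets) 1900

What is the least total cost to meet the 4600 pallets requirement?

Fill from the cheapest source first.
Site-24 (12): use full 500 ; 4100 pallets to go.
Site-4 (22): use full 1200 ; 2900 pallets to go.
Site-3 at 24: take all 1900 pallets ; 1000 still needed.
Site-E at 36: take 1000 of its 2500 ; requirement met.
Site-27, Site-28: unused.
Cost = 500×12 + 1200×22 + 1900×24 + 1000×36 = 114000.

114000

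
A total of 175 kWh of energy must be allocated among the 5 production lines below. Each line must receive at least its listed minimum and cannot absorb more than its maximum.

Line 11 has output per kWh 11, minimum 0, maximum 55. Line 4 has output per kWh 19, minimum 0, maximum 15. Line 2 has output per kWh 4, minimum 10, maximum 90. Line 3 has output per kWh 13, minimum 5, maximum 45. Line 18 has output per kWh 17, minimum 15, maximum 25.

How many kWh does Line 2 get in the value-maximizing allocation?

35

Meeting every minimum uses 0+0+10+5+15 = 30 kWh, leaving 145.
Highest output per kWh first: Line 4 19 > Line 18 17 > Line 3 13 > Line 11 11 > Line 2 4.
Line 4 takes 15 more to reach its cap of 15 ; 130 left.
Line 18 takes 10 more to reach its cap of 25 ; 120 left.
Line 3: +40 to 45 (cap) ; 80 left.
Line 11: +55 to 55 (cap) ; 25 left.
Line 2 has room for 80 more but only 25 remain, so it gets 35.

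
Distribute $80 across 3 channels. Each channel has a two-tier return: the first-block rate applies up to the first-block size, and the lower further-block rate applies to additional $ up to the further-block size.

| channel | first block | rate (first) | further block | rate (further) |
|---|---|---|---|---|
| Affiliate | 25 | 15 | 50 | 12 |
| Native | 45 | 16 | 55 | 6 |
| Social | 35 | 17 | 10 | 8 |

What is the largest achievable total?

Treat each block as its own option and order by rate: Social/tier1 17 > Native/tier1 16 > Affiliate/tier1 15 > Affiliate/tier2 12 > Social/tier2 8 > Native/tier2 6.
Fill Social tier1 block (35 at 17) ; 45 left.
Native tier1 at 16: fill all 45 ; 0 left.
Total = 17×35 + 16×45 = 1315.

1315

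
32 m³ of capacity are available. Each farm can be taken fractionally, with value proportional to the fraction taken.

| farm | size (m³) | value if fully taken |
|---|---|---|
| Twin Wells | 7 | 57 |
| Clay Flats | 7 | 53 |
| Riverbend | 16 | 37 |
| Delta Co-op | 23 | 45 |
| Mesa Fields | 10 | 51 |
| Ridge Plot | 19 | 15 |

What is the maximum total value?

Sort by value density: Twin Wells 57/7≈8.14, Clay Flats 53/7≈7.57, Mesa Fields 51/10≈5.1, Riverbend 37/16≈2.31, Delta Co-op 45/23≈1.96, Ridge Plot 15/19≈0.789.
Twin Wells: take in full, 7 m³ for value 57 ; 25 left.
Take all of Clay Flats (7 m³, value 53) ; 18 m³ left.
All 10 m³ of Mesa Fields fit (value 51) ; 8 remain.
Fill the last 8 m³ with part of Riverbend: 8/16 of it earns 18.5.
Total value = 179.5.

179.5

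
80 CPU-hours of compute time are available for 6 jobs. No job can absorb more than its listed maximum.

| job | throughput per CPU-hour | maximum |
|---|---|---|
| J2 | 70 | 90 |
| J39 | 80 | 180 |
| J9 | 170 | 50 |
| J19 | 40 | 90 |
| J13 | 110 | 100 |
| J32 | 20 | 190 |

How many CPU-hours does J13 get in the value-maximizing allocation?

Rank by throughput per CPU-hour: J9 170 > J13 110 > J39 80 > J2 70 > J19 40 > J32 20.
Give J9 50 to hit its cap of 50 → 30 left.
Only 30 left; J13 takes them to reach 30.

30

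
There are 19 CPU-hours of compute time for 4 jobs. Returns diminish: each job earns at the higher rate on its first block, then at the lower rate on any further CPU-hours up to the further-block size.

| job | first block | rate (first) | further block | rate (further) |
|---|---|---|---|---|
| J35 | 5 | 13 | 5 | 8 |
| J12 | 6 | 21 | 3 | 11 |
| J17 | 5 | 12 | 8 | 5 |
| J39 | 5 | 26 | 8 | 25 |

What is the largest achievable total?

Order all 8 blocks by rate: J39/tier1 26 > J39/tier2 25 > J12/tier1 21 > J35/tier1 13 > J17/tier1 12 > J12/tier2 11 > J35/tier2 8 > J17/tier2 5.
J39/tier1 (26): +5 → 14 left.
J39 tier2 at 25: fill all 8 → 6 left.
J12 tier1 at 21: fill all 6 → 0 left.
Total = 26×5 + 25×8 + 21×6 = 456.

456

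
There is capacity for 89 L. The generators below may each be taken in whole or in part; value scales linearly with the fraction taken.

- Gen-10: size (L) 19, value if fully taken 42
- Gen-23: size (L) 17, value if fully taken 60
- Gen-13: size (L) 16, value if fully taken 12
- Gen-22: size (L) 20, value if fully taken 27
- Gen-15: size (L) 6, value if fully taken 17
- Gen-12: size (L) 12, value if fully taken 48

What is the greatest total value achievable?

Rank by value-to-size ratio: Gen-12 48/12≈4, Gen-23 60/17≈3.53, Gen-15 17/6≈2.83, Gen-10 42/19≈2.21, Gen-22 27/20≈1.35, Gen-13 12/16≈0.75.
Gen-12: take in full, 12 L for value 48 — 77 left.
All 17 L of Gen-23 fit (value 60) — 60 remain.
Take all of Gen-15 (6 L, value 17) — 54 L left.
All 19 L of Gen-10 fit (value 42) — 35 remain.
All 20 L of Gen-22 fit (value 27) — 15 remain.
Fill the last 15 L with part of Gen-13: 15/16 of it earns 11.25.
Total value = 205.25.

205.25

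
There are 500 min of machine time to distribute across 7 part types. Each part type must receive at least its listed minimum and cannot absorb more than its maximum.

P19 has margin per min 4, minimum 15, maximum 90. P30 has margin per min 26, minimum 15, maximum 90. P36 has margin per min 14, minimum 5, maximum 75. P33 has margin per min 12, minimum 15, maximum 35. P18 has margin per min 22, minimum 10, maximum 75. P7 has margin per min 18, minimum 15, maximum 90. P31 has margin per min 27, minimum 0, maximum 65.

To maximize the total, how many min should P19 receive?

70

Meeting every minimum uses 15+15+5+15+10+15+0 = 75 min, leaving 425.
Rank by margin per min: P31 27 > P30 26 > P18 22 > P7 18 > P36 14 > P33 12 > P19 4.
P31 takes 65 more to reach its cap of 65 → 360 left.
Give P30 75 more to hit its cap of 90 → 285 left.
P18 takes 65 more to reach its cap of 75 → 220 left.
P7 takes 75 more to reach its cap of 90 → 145 left.
P36 takes 70 more to reach its cap of 75 → 75 left.
P33 takes 20 more to reach its cap of 35 → 55 left.
P19 has room for 75 more but only 55 remain, so it gets 70.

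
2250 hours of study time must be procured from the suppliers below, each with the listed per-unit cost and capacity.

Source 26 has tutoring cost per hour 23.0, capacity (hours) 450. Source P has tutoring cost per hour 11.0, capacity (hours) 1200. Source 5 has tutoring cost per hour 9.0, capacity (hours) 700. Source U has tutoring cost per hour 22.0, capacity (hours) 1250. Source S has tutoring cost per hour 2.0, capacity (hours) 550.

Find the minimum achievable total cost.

Fill from the cheapest supplier first.
Source S (2.0): use full 550 ; 1700 hours to go.
Source 5 at 9.0: take all 700 hours ; 1000 still needed.
Source P (11.0): take the remaining 1000 ; done.
Source U, Source 26: unused.
Cost = 550×2.0 + 700×9.0 + 1000×11.0 = 18400.

18400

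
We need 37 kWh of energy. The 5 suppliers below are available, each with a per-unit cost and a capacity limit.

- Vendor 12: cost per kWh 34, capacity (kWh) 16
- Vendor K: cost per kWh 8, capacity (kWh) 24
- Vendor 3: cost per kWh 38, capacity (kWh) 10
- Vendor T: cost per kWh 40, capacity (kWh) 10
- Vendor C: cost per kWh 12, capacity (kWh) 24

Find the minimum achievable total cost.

348

Fill from the cheapest supplier first.
Vendor K (8): use full 24 ; 13 kWh to go.
Take 13 from Vendor C at 12 to finish.
Vendor 12, Vendor 3, Vendor T: unused.
Cost = 24×8 + 13×12 = 348.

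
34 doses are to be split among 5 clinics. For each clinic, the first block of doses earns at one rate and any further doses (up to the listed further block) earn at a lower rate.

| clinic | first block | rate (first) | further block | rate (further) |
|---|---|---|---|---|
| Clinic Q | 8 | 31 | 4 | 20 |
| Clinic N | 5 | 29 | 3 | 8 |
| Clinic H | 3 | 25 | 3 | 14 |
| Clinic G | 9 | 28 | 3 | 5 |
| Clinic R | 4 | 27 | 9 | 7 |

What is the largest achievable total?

922

Treat each block as its own option and order by rate: Clinic Q/tier1 31 > Clinic N/tier1 29 > Clinic G/tier1 28 > Clinic R/tier1 27 > Clinic H/tier1 25 > Clinic Q/tier2 20 > Clinic H/tier2 14 > Clinic N/tier2 8 > Clinic R/tier2 7 > Clinic G/tier2 5.
Clinic Q tier1 at 31: fill all 8 ; 26 left.
Clinic N tier1 at 29: fill all 5 ; 21 left.
Clinic G/tier1 (28): +9 ; 12 left.
Clinic R/tier1 (27): +4 ; 8 left.
Clinic H tier1 at 25: fill all 3 ; 5 left.
Clinic Q/tier2 (20): +4 ; 1 left.
Clinic H tier2 at 14: only 1 left, fill 1.
Total = 31×8 + 29×5 + 28×9 + 27×4 + 25×3 + 20×4 + 14×1 = 922.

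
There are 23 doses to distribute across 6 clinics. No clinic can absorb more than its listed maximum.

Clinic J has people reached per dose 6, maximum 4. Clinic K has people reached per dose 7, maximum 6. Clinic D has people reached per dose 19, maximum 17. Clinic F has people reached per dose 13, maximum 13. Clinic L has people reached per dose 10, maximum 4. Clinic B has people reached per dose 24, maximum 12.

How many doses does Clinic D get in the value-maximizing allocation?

Rank by people reached per dose: Clinic B 24 > Clinic D 19 > Clinic F 13 > Clinic L 10 > Clinic K 7 > Clinic J 6.
Clinic B takes 12 to reach its cap of 12 ; 11 left.
Clinic D has room for 17 but only 11 remain, so it gets 11.

11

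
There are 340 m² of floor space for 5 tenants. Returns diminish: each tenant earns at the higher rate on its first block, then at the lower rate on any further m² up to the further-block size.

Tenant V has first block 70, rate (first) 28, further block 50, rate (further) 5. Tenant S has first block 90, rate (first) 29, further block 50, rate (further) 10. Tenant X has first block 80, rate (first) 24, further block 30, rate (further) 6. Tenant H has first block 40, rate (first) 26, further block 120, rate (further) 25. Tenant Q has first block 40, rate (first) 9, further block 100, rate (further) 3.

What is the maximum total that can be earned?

Rank every tier by rate: Tenant S/first 29 > Tenant V/first 28 > Tenant H/first 26 > Tenant H/second 25 > Tenant X/first 24 > Tenant S/second 10 > Tenant Q/first 9 > Tenant X/second 6 > Tenant V/second 5 > Tenant Q/second 3.
Fill Tenant S first block (90 at 29) ; 250 left.
Tenant V/first (28): +70 ; 180 left.
Tenant H first at 26: fill all 40 ; 140 left.
Tenant H second at 25: fill all 120 ; 20 left.
Tenant X first at 24: only 20 left, fill 20.
Total = 29×90 + 28×70 + 26×40 + 25×120 + 24×20 = 9090.

9090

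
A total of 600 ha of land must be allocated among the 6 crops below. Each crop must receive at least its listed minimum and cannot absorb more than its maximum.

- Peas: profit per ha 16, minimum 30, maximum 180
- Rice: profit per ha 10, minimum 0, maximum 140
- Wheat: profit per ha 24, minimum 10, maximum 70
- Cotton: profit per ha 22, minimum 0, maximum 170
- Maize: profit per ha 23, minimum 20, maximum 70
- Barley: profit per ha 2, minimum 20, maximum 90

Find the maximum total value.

10850

Meeting every minimum uses 30+0+10+0+20+20 = 80 ha, leaving 520.
Order the crops by profit per ha: Wheat 24 > Maize 23 > Cotton 22 > Peas 16 > Rice 10 > Barley 2.
Wheat takes 60 more to reach its cap of 70 → 460 left.
Maize takes 50 more to reach its cap of 70 → 410 left.
Cotton: +170 to 170 (cap) → 240 left.
Give Peas 150 more to hit its cap of 180 → 90 left.
Rice: +90 (room for 140) → 90. Pool exhausted.
Total = 16×180 + 10×90 + 24×70 + 22×170 + 23×70 + 2×20 = 10850.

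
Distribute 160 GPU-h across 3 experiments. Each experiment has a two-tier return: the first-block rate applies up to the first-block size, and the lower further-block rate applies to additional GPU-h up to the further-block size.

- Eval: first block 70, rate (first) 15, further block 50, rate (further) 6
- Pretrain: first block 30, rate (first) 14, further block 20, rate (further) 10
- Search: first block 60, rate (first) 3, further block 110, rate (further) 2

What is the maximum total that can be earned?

Treat each block as its own option and order by rate: Eval/T1 15 > Pretrain/T1 14 > Pretrain/T2 10 > Eval/T2 6 > Search/T1 3 > Search/T2 2.
Fill Eval T1 block (70 at 15) → 90 left.
Pretrain T1 at 14: fill all 30 → 60 left.
Pretrain T2 at 10: fill all 20 → 40 left.
Eval T2 at 6: only 40 left, fill 40.
Total = 15×70 + 14×30 + 10×20 + 6×40 = 1910.

1910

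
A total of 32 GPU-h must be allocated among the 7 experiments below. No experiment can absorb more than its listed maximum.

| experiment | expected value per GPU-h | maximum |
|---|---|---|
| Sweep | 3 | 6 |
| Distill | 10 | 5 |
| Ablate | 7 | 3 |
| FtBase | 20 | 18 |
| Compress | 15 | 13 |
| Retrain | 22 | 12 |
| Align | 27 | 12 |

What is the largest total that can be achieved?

748

Highest expected value per GPU-h first: Align 27 > Retrain 22 > FtBase 20 > Compress 15 > Distill 10 > Ablate 7 > Sweep 3.
Align: +12 to 12 (cap) → 20 left.
Retrain takes 12 to reach its cap of 12 → 8 left.
FtBase has room for 18 but only 8 remain, so it gets 8.
Total = 20×8 + 22×12 + 27×12 = 748.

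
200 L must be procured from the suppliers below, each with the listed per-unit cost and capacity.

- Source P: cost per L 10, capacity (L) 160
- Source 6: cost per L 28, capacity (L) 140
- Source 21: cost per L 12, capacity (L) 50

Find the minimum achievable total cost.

2080

Fill from the cheapest supplier first.
Source P (10): use full 160 ; 40 L to go.
Take 40 from Source 21 at 12 to finish.
Source 6: unused.
Cost = 160×10 + 40×12 = 2080.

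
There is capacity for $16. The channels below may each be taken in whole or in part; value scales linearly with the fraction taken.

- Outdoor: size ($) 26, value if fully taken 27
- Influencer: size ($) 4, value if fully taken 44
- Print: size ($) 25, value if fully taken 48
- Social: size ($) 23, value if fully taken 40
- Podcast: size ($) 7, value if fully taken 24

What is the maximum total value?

77.6

Rank by value-to-size ratio: Influencer 44/4≈11, Podcast 24/7≈3.43, Print 48/25≈1.92, Social 40/23≈1.74, Outdoor 27/26≈1.04.
Take all of Influencer (4 $, value 44) ; 12 $ left.
Take all of Podcast (7 $, value 24) ; 5 $ left.
Fill the last 5 $ with part of Print: 5/25 of it earns 9.6.
Total value = 77.6.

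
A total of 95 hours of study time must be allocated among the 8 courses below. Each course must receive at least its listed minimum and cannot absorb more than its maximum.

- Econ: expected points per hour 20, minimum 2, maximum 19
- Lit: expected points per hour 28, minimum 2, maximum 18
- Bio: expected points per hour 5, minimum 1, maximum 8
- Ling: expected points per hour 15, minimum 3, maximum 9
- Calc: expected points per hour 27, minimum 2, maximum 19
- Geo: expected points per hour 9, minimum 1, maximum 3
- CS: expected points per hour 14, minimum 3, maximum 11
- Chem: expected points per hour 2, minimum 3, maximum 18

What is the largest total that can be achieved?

1769

Meeting every minimum uses 2+2+1+3+2+1+3+3 = 17 hours, leaving 78.
Order the courses by expected points per hour: Lit 28 > Calc 27 > Econ 20 > Ling 15 > CS 14 > Geo 9 > Bio 5 > Chem 2.
Lit takes 16 more to reach its cap of 18 — 62 left.
Calc takes 17 more to reach its cap of 19 — 45 left.
Give Econ 17 more to hit its cap of 19 — 28 left.
Ling takes 6 more to reach its cap of 9 — 22 left.
Give CS 8 more to hit its cap of 11 — 14 left.
Geo: +2 to 3 (cap) — 12 left.
Bio: +7 to 8 (cap) — 5 left.
Chem: +5 (room for 15) → 8. Pool exhausted.
Total = 20×19 + 28×18 + 5×8 + 15×9 + 27×19 + 9×3 + 14×11 + 2×8 = 1769.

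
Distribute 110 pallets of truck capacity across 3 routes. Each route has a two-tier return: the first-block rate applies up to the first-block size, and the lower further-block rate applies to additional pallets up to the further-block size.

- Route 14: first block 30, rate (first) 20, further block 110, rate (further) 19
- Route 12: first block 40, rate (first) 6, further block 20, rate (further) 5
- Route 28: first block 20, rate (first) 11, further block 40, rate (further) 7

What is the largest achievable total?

Rank every tier by rate: Route 14/first 20 > Route 14/second 19 > Route 28/first 11 > Route 28/second 7 > Route 12/first 6 > Route 12/second 5.
Fill Route 14 first block (30 at 20) — 80 left.
80 remain; put them into Route 14 second at 19.
Total = 20×30 + 19×80 = 2120.

2120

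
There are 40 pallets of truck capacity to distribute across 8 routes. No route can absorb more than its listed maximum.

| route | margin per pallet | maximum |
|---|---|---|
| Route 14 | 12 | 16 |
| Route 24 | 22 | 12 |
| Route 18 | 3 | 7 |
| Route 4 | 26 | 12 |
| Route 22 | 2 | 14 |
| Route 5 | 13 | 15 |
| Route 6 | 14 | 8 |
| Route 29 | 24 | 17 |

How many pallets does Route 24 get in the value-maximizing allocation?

Order the routes by margin per pallet: Route 4 26 > Route 29 24 > Route 24 22 > Route 6 14 > Route 5 13 > Route 14 12 > Route 18 3 > Route 22 2.
Route 4: +12 to 12 (cap) ; 28 left.
Route 29: +17 to 17 (cap) ; 11 left.
Route 24 has room for 12 but only 11 remain, so it gets 11.

11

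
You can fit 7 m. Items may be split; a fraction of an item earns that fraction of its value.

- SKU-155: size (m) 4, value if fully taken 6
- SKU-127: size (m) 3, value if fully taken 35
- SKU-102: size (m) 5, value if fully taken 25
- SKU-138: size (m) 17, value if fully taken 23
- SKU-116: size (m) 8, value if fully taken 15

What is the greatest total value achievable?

55

Rank by value-to-size ratio: SKU-127 35/3≈11.7, SKU-102 25/5≈5, SKU-116 15/8≈1.88, SKU-155 6/4≈1.5, SKU-138 23/17≈1.35.
Take all of SKU-127 (3 m, value 35) ; 4 m left.
4 m left: a 4/5 share of SKU-102 gives 25×4/5 = 20.
Total value = 55.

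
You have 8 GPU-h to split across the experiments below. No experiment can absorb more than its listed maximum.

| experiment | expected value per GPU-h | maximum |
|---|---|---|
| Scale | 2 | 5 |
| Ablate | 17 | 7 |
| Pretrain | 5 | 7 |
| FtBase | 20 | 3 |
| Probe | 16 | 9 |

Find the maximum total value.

145

Order the experiments by expected value per GPU-h: FtBase 20 > Ablate 17 > Probe 16 > Pretrain 5 > Scale 2.
FtBase: +3 to 3 (cap) — 5 left.
Ablate has room for 7 but only 5 remain, so it gets 5.
Total = 17×5 + 20×3 = 145.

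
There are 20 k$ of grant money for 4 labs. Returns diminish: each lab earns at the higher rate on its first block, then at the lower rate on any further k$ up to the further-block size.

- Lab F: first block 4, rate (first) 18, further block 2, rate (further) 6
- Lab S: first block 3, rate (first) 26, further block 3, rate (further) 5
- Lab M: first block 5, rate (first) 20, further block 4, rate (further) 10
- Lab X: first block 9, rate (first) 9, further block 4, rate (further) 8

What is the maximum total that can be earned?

Rank every tier by rate: Lab S/first 26 > Lab M/first 20 > Lab F/first 18 > Lab M/second 10 > Lab X/first 9 > Lab X/second 8 > Lab F/second 6 > Lab S/second 5.
Lab S first at 26: fill all 3 — 17 left.
Lab M/first (20): +5 — 12 left.
Fill Lab F first block (4 at 18) — 8 left.
Lab M second at 10: fill all 4 — 4 left.
Lab X/first: +4 of 9 at 9; pool empty.
Total = 26×3 + 20×5 + 18×4 + 10×4 + 9×4 = 326.

326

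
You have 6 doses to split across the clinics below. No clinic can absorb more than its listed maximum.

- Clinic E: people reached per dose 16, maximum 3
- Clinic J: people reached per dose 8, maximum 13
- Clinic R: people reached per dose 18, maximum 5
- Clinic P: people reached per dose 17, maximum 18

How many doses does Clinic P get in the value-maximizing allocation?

1

Order the clinics by people reached per dose: Clinic R 18 > Clinic P 17 > Clinic E 16 > Clinic J 8.
Clinic R: +5 to 5 (cap) ; 1 left.
Only 1 left; Clinic P takes them to reach 1.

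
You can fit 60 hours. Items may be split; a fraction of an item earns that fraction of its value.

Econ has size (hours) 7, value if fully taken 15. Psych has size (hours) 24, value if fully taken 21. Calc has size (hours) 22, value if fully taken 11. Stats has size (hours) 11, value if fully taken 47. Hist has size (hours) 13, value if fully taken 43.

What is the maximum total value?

128.5

Sort by value density: Stats 47/11≈4.27, Hist 43/13≈3.31, Econ 15/7≈2.14, Psych 21/24≈0.875, Calc 11/22≈0.5.
All 11 hours of Stats fit (value 47) — 49 remain.
Take all of Hist (13 hours, value 43) — 36 hours left.
Econ: take in full, 7 hours for value 15 — 29 left.
All 24 hours of Psych fit (value 21) — 5 remain.
5 hours left: a 5/22 share of Calc gives 11×5/22 = 2.5.
Total value = 128.5.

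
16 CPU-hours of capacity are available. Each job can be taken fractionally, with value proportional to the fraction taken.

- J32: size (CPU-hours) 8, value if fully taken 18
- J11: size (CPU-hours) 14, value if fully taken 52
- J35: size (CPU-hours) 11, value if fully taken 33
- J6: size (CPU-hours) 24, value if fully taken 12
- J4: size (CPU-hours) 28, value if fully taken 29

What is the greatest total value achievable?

58

Rank by value-to-size ratio: J11 52/14≈3.71, J35 33/11≈3, J32 18/8≈2.25, J4 29/28≈1.04, J6 12/24≈0.5.
Take all of J11 (14 CPU-hours, value 52) — 2 CPU-hours left.
2 CPU-hours left: a 2/11 share of J35 gives 33×2/11 = 6.
Total value = 58.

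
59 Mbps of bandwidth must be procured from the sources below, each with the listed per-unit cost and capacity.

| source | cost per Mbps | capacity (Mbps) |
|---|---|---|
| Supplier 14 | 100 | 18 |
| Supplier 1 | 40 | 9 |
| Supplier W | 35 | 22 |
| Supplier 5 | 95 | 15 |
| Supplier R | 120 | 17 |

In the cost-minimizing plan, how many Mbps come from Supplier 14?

Fill from the cheapest source first.
Take 22 from Supplier W at 35 → need 37 more.
Supplier 1 at 40: take all 9 Mbps → 28 still needed.
Supplier 5 at 95: take all 15 Mbps → 13 still needed.
Supplier 14 (100): take the remaining 13 → done.
Supplier R: unused.

13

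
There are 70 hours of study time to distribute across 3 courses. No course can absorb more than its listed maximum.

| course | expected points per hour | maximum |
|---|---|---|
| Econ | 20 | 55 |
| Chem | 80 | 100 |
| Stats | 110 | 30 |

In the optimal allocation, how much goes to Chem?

40

Order the courses by expected points per hour: Stats 110 > Chem 80 > Econ 20.
Stats: +30 to 30 (cap) — 40 left.
Only 40 left; Chem takes them to reach 40.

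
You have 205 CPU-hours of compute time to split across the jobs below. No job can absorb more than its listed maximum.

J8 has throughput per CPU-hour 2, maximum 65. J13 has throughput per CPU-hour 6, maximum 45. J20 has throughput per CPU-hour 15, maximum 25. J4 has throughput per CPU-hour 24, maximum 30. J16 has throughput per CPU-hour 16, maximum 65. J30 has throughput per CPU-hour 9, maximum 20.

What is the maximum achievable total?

Highest throughput per CPU-hour first: J4 24 > J16 16 > J20 15 > J30 9 > J13 6 > J8 2.
Give J4 30 to hit its cap of 30 ; 175 left.
J16: +65 to 65 (cap) ; 110 left.
J20 takes 25 to reach its cap of 25 ; 85 left.
Give J30 20 to hit its cap of 20 ; 65 left.
Give J13 45 to hit its cap of 45 ; 20 left.
Only 20 left; J8 takes them to reach 20.
Total = 2×20 + 6×45 + 15×25 + 24×30 + 16×65 + 9×20 = 2625.

2625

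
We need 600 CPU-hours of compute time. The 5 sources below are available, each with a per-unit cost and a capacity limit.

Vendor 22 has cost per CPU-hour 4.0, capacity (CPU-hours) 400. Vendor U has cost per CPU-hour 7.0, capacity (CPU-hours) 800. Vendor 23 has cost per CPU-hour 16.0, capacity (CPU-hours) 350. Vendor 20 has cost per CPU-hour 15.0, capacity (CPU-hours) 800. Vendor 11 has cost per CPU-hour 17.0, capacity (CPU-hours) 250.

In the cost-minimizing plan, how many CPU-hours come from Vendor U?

200

Fill from the cheapest source first.
Vendor 22 (4.0): use full 400 → 200 CPU-hours to go.
Vendor U at 7.0: take 200 of its 800 → requirement met.
Vendor 20, Vendor 23, Vendor 11: unused.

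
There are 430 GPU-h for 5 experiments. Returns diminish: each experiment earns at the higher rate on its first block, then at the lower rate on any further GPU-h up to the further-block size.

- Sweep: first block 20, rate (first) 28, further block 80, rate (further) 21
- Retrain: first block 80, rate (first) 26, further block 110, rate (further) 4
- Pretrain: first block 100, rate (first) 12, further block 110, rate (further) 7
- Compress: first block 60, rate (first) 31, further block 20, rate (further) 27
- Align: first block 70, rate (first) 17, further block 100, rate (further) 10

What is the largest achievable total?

Order all 10 blocks by rate: Compress/T1 31 > Sweep/T1 28 > Compress/T2 27 > Retrain/T1 26 > Sweep/T2 21 > Align/T1 17 > Pretrain/T1 12 > Align/T2 10 > Pretrain/T2 7 > Retrain/T2 4.
Fill Compress T1 block (60 at 31) ; 370 left.
Sweep/T1 (28): +20 ; 350 left.
Fill Compress T2 block (20 at 27) ; 330 left.
Retrain/T1 (26): +80 ; 250 left.
Sweep/T2 (21): +80 ; 170 left.
Fill Align T1 block (70 at 17) ; 100 left.
Pretrain T1 at 12: fill all 100 ; 0 left.
Total = 31×60 + 28×20 + 27×20 + 26×80 + 21×80 + 17×70 + 12×100 = 9110.

9110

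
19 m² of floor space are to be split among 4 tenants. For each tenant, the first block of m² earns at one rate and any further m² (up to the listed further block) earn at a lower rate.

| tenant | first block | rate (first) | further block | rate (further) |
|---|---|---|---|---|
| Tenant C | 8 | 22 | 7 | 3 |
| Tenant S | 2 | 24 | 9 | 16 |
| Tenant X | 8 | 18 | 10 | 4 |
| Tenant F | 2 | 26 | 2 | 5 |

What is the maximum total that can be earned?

Rank every tier by rate: Tenant F/tier1 26 > Tenant S/tier1 24 > Tenant C/tier1 22 > Tenant X/tier1 18 > Tenant S/tier2 16 > Tenant F/tier2 5 > Tenant X/tier2 4 > Tenant C/tier2 3.
Fill Tenant F tier1 block (2 at 26) → 17 left.
Tenant S tier1 at 24: fill all 2 → 15 left.
Tenant C/tier1 (22): +8 → 7 left.
Tenant X tier1 at 18: only 7 left, fill 7.
Total = 26×2 + 24×2 + 22×8 + 18×7 = 402.

402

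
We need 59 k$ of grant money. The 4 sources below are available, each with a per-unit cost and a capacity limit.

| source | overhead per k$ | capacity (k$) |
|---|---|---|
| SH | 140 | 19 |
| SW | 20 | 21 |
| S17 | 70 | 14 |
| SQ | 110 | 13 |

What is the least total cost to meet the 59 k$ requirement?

4370

Fill from the cheapest source first.
Take 21 from SW at 20 — need 38 more.
S17 at 70: take all 14 k$ — 24 still needed.
SQ (110): use full 13 — 11 k$ to go.
Take 11 from SH at 140 to finish.
Cost = 21×20 + 14×70 + 13×110 + 11×140 = 4370.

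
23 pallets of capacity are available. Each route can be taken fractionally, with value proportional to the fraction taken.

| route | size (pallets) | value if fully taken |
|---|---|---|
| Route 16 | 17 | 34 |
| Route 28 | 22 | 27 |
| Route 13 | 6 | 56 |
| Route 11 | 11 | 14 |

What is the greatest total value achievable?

90

Sort by value density: Route 13 56/6≈9.33, Route 16 34/17≈2, Route 11 14/11≈1.27, Route 28 27/22≈1.23.
All 6 pallets of Route 13 fit (value 56) ; 17 remain.
Route 16: take in full, 17 pallets for value 34 ; 0 left.
Total value = 90.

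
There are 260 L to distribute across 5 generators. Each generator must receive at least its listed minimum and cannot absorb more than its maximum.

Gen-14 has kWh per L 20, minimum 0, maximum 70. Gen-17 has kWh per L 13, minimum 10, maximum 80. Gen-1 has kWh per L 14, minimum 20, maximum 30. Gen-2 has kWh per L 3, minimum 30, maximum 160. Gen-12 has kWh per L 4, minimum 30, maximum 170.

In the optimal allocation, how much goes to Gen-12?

50

Meeting every minimum uses 0+10+20+30+30 = 90 L, leaving 170.
Rank by kWh per L: Gen-14 20 > Gen-1 14 > Gen-17 13 > Gen-12 4 > Gen-2 3.
Give Gen-14 70 more to hit its cap of 70 ; 100 left.
Gen-1 takes 10 more to reach its cap of 30 ; 90 left.
Give Gen-17 70 more to hit its cap of 80 ; 20 left.
Gen-12 has room for 140 more but only 20 remain, so it gets 50.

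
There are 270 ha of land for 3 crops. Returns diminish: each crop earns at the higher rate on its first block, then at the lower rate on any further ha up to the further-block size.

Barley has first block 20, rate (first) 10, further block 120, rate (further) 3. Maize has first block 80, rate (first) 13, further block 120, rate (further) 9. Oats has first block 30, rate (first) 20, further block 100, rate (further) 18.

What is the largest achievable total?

Rank every tier by rate: Oats/first 20 > Oats/second 18 > Maize/first 13 > Barley/first 10 > Maize/second 9 > Barley/second 3.
Oats first at 20: fill all 30 — 240 left.
Oats second at 18: fill all 100 — 140 left.
Maize first at 13: fill all 80 — 60 left.
Barley/first (10): +20 — 40 left.
Maize/second: +40 of 120 at 9; pool empty.
Total = 20×30 + 18×100 + 13×80 + 10×20 + 9×40 = 4000.

4000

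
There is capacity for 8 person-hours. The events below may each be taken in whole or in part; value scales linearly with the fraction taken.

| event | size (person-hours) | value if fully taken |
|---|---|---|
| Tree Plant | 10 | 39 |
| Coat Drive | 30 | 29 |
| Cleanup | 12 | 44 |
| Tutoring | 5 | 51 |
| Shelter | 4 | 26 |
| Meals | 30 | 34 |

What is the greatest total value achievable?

Sort by value density: Tutoring 51/5≈10.2, Shelter 26/4≈6.5, Tree Plant 39/10≈3.9, Cleanup 44/12≈3.67, Meals 34/30≈1.13, Coat Drive 29/30≈0.967.
Take all of Tutoring (5 person-hours, value 51) — 3 person-hours left.
Only 3 person-hours remain; take 3/4 of Shelter for value 26×3/4 = 19.5.
Total value = 70.5.

70.5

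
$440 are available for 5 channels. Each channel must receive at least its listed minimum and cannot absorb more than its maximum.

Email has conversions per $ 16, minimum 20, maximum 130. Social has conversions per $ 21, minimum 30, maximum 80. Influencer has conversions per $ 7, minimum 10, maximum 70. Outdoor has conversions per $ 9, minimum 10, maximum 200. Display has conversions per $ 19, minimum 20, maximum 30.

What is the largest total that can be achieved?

6110

Meeting every minimum uses 20+30+10+10+20 = 90 $, leaving 350.
Order the channels by conversions per $: Social 21 > Display 19 > Email 16 > Outdoor 9 > Influencer 7.
Social: +50 to 80 (cap) — 300 left.
Display takes 10 more to reach its cap of 30 — 290 left.
Give Email 110 more to hit its cap of 130 — 180 left.
Only 180 left; Outdoor takes them to reach 190.
Total = 16×130 + 21×80 + 7×10 + 9×190 + 19×30 = 6110.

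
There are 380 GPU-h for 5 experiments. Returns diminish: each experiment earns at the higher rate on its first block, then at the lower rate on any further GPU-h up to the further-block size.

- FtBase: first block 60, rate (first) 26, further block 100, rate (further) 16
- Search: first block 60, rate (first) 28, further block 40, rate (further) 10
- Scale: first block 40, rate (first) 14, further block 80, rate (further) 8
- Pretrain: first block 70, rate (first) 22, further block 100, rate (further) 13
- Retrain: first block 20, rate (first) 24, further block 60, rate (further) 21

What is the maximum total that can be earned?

8260

Rank every tier by rate: Search/T1 28 > FtBase/T1 26 > Retrain/T1 24 > Pretrain/T1 22 > Retrain/T2 21 > FtBase/T2 16 > Scale/T1 14 > Pretrain/T2 13 > Search/T2 10 > Scale/T2 8.
Fill Search T1 block (60 at 28) → 320 left.
FtBase T1 at 26: fill all 60 → 260 left.
Retrain T1 at 24: fill all 20 → 240 left.
Fill Pretrain T1 block (70 at 22) → 170 left.
Retrain T2 at 21: fill all 60 → 110 left.
FtBase T2 at 16: fill all 100 → 10 left.
10 remain; put them into Scale T1 at 14.
Total = 28×60 + 26×60 + 24×20 + 22×70 + 21×60 + 16×100 + 14×10 = 8260.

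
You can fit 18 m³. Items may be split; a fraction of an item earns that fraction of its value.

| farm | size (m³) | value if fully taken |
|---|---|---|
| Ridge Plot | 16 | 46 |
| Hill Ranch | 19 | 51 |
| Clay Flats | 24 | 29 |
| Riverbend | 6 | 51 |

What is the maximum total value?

85.5

Rank by value-to-size ratio: Riverbend 51/6≈8.5, Ridge Plot 46/16≈2.88, Hill Ranch 51/19≈2.68, Clay Flats 29/24≈1.21.
All 6 m³ of Riverbend fit (value 51) ; 12 remain.
Only 12 m³ remain; take 12/16 of Ridge Plot for value 46×12/16 = 34.5.
Total value = 85.5.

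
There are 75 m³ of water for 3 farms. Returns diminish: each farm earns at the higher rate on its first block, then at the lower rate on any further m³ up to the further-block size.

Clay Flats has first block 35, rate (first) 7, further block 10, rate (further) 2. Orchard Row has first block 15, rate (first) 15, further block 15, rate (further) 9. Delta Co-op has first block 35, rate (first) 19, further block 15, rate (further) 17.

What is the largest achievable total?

Order all 6 blocks by rate: Delta Co-op/tier1 19 > Delta Co-op/tier2 17 > Orchard Row/tier1 15 > Orchard Row/tier2 9 > Clay Flats/tier1 7 > Clay Flats/tier2 2.
Delta Co-op tier1 at 19: fill all 35 ; 40 left.
Fill Delta Co-op tier2 block (15 at 17) ; 25 left.
Orchard Row/tier1 (15): +15 ; 10 left.
10 remain; put them into Orchard Row tier2 at 9.
Total = 19×35 + 17×15 + 15×15 + 9×10 = 1235.

1235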